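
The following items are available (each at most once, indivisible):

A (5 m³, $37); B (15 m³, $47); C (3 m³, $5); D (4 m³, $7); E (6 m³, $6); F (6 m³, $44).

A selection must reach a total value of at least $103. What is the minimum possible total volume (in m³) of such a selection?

Subsets with value ≥ 103, sorted by total volume:
- A+B+F: volume 26, value 128
- B+C+D+F: volume 28, value 103
- A+B+C+F: volume 29, value 133
- A+B+D+F: volume 30, value 135
Minimum volume: 26 m³.

26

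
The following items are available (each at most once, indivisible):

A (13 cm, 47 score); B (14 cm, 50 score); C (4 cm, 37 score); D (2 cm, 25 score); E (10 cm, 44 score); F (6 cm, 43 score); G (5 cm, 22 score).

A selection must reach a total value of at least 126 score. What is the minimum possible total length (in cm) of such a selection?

Subsets with value ≥ 126, sorted by total length:
- C+D+F+G: length 17, value 127
- C+D+E+G: length 21, value 128
- C+D+E+F: length 22, value 149
- D+E+F+G: length 23, value 134
Minimum length: 17 cm.

17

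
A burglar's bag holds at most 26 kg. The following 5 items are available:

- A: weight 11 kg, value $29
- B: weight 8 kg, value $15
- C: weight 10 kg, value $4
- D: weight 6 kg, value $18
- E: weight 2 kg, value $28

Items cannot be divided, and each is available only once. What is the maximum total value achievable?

$75

Check high-value combinations within 26 kg:
- A+D+E: weight 11+6+2=19, value 29+18+28=75
- A+B+E: weight 11+8+2=21, value 29+15+28=72
- B+C+D+E: weight 8+10+6+2=26, value 15+4+18+28=65
- A+B+D: weight 11+8+6=25, value 29+15+18=62
Best: $75.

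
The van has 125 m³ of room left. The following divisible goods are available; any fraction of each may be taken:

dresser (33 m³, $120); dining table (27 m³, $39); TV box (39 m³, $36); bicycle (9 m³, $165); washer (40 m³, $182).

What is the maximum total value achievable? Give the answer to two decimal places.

520.77

Take in order of value per unit:
- bicycle (165/9 per unit): all 9 → value 165, running total 165.00
- washer (182/40 per unit): all 40 → value 182, running total 347.00
- dresser (120/33 per unit): all 33 → value 120, running total 467.00
- dining table (39/27 per unit): all 27 → value 39, running total 506.00
- TV box (36/39 per unit): 16 of 39 → value 16×36/39 = 14.7692, running total 520.77
Total 520.77.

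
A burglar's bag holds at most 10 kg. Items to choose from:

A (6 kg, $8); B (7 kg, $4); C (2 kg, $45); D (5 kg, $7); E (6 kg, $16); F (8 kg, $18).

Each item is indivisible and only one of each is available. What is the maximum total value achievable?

Check high-value combinations within 10 kg:
- C+F: weight 2+8=10, value 45+18=63
- C+E: weight 2+6=8, value 45+16=61
- A+C: weight 6+2=8, value 8+45=53
- C+D: weight 2+5=7, value 45+7=52
- B+C: weight 7+2=9, value 4+45=49
Best: $63.

$63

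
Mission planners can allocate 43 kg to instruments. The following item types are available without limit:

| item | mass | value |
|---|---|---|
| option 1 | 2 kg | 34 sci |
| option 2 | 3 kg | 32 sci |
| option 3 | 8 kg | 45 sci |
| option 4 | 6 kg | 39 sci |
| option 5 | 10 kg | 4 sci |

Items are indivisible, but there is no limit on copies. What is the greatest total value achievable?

714 sci

Best value-per-unit is option 1 at 34/2, and filling with it alone uses mass 21×2=42. No mix of the others beats 21×34 = 714.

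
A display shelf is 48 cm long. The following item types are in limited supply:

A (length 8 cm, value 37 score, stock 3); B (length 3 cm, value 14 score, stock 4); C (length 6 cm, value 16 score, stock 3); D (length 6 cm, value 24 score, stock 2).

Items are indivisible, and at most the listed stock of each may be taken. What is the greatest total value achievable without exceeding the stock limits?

215 score

Best selections within length 48 and stock limits:
- 3×A + 4×B + 2×D: length 48, value 215
- 3×A + 4×B + 1×C + 1×D: length 48, value 207
Best: 215 score.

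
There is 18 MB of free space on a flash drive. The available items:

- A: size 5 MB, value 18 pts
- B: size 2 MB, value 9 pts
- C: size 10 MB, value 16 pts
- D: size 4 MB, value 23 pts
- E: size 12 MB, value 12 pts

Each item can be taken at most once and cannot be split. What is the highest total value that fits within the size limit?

Check high-value combinations within 18 MB:
- A+B+D: size 5+2+4=11, value 18+9+23=50
- B+C+D: size 2+10+4=16, value 9+16+23=48
- B+D+E: size 2+4+12=18, value 9+23+12=44
Best: 50 pts.

50 pts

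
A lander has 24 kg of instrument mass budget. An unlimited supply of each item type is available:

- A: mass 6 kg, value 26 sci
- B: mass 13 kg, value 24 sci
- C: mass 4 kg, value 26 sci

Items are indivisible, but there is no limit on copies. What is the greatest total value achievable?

Best value-per-unit is C at 26/4, and filling with it alone uses mass 6×4=24. No mix of the others beats 6×26 = 156.

156 sci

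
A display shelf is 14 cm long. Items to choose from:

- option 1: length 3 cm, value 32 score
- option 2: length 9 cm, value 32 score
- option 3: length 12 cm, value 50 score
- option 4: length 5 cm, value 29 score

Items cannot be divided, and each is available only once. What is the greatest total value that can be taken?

64 score

Check high-value combinations within 14 cm:
- option 1+option 2: length 3+9=12, value 32+32=64
- option 1+option 4: length 3+5=8, value 32+29=61
- option 2+option 4: length 9+5=14, value 32+29=61
- option 3: length 12, value 50
- option 1: length 3, value 32
Best: 64 score.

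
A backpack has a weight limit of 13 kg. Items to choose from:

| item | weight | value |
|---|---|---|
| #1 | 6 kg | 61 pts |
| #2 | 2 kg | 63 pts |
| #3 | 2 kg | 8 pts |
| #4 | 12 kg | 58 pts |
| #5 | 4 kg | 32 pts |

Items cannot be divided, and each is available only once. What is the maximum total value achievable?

156 pts

Check high-value combinations within 13 kg:
- #1+#2+#5: weight 6+2+4=12, value 61+63+32=156
- #1+#2+#3: weight 6+2+2=10, value 61+63+8=132
- #1+#2: weight 6+2=8, value 61+63=124
- #2+#3+#5: weight 2+2+4=8, value 63+8+32=103
Best: 156 pts.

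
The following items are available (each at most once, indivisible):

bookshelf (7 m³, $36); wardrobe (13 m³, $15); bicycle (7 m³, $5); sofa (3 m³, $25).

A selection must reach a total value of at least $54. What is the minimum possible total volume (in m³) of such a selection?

10

Subsets with value ≥ 54, sorted by total volume:
- bookshelf+sofa: volume 10, value 61
- bookshelf+bicycle+sofa: volume 17, value 66
- bookshelf+wardrobe+sofa: volume 23, value 76
- bookshelf+wardrobe+bicycle: volume 27, value 56
Minimum volume: 10 m³.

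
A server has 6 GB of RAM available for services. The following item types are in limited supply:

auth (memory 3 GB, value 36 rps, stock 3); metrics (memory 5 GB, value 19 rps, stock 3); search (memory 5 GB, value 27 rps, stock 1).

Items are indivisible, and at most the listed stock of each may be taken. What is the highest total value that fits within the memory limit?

72 rps

Top feasible selections:
- 2×auth: memory 6, value 72
- 1×auth: memory 3, value 36
- 1×search: memory 5, value 27
Best: 72 rps.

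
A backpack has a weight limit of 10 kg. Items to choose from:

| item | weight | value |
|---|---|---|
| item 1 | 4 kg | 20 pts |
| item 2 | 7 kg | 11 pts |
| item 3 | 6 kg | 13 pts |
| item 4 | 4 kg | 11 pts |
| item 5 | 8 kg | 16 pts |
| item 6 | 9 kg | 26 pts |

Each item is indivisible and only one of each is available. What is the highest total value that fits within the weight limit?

Check high-value combinations within 10 kg:
- item 1+item 3: weight 4+6=10, value 20+13=33
- item 1+item 4: weight 4+4=8, value 20+11=31
- item 6: weight 9, value 26
- item 3+item 4: weight 6+4=10, value 13+11=24
Best: 33 pts.

33 pts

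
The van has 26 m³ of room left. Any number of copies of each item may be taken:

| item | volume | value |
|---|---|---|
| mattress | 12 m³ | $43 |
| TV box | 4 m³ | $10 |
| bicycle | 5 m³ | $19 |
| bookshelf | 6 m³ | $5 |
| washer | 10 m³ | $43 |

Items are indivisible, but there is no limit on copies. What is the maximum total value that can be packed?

$105

Best value-per-unit is washer at 43/10; filling with it alone gives 2×43 = 86.
Optimal mix: 1×bicycle + 2×washer → volume 25, value 105.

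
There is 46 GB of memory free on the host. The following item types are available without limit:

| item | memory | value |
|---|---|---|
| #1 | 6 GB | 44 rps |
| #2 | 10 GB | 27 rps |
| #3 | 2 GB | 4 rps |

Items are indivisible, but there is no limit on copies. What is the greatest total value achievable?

316 rps

Best value-per-unit is #1 at 44/6; filling with it alone gives 7×44 = 308.
Optimal mix: 7×#1 + 2×#3 → memory 46, value 316.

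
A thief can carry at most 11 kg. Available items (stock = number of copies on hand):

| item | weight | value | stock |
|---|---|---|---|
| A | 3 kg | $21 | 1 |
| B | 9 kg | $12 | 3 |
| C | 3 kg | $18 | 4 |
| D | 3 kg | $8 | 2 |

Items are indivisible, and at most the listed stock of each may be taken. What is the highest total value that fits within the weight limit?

$57

Top feasible selections:
- 1×A + 2×C: weight 9, value 57
- 3×C: weight 9, value 54
- 1×A + 1×C + 1×D: weight 9, value 47
- 2×C + 1×D: weight 9, value 44
Best: $57.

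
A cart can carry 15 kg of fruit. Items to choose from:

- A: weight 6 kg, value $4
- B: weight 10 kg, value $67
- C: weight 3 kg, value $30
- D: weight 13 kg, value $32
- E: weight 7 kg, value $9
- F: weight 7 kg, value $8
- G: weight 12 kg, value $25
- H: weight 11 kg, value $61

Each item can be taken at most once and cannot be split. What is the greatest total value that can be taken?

This is a 0/1 knapsack; check combinations near the capacity.
- B+C: weight 10+3=13, value 67+30=97
- C+H: weight 3+11=14, value 30+61=91
- B: weight 10, value 67
- H: weight 11, value 61
Best: $97.

$97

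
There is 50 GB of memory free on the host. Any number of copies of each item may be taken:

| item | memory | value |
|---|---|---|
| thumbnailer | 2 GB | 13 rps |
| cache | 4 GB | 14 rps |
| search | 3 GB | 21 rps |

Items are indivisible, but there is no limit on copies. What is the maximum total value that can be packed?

Best value-per-unit is search at 21/3; filling with it alone gives 16×21 = 336.
Optimal mix: 1×thumbnailer + 16×search → memory 50, value 349.

349 rps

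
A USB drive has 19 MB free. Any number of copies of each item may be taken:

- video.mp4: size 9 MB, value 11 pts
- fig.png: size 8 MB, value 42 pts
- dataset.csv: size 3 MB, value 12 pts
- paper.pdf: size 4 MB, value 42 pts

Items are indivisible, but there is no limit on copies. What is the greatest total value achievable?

Best value-per-unit is paper.pdf at 42/4; filling with it alone gives 4×42 = 168.
Optimal mix: 1×dataset.csv + 4×paper.pdf → size 19, value 180.

180 pts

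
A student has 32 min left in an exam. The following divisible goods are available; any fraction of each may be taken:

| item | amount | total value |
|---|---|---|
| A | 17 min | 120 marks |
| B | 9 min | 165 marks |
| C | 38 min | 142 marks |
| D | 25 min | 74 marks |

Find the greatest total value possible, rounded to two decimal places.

Take in order of value per unit:
- B (165/9 per unit): all 9 → value 165, running total 165.00
- A (120/17 per unit): all 17 → value 120, running total 285.00
- C (142/38 per unit): 6 of 38 → value 6×142/38 = 22.4211, running total 307.42
Total 307.42.

307.42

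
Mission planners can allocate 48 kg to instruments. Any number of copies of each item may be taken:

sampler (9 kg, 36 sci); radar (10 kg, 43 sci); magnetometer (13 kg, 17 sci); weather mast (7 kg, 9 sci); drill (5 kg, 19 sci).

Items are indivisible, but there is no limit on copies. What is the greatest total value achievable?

201 sci

Best value-per-unit is radar at 43/10; filling with it alone gives 4×43 = 172.
Optimal mix: 2×sampler + 3×radar → mass 48, value 201.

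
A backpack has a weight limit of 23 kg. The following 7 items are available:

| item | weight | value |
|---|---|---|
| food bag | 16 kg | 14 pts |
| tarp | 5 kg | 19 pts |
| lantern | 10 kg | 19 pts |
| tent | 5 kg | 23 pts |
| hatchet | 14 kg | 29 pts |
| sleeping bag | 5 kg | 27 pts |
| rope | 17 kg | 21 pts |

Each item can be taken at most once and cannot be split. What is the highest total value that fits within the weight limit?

This is a 0/1 knapsack; check combinations near the capacity.
- tarp+tent+sleeping bag: weight 5+5+5=15, value 19+23+27=69
- lantern+tent+sleeping bag: weight 10+5+5=20, value 19+23+27=69
- tarp+lantern+sleeping bag: weight 5+10+5=20, value 19+19+27=65
Best: 69 pts.

69 pts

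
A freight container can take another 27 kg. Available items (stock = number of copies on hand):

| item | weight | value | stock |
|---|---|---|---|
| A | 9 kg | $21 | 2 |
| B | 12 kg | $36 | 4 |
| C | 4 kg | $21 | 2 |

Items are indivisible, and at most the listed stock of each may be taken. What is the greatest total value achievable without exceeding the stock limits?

Best selections within weight 27 and stock limits:
- 2×A + 2×C: weight 26, value 84
- 1×B + 2×C: weight 20, value 78
- 1×A + 1×B + 1×C: weight 25, value 78
Best: $84.

$84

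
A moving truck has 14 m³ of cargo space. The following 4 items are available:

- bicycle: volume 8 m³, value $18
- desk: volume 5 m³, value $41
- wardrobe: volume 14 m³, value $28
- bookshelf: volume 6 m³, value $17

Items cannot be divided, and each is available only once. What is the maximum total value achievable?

$59

This is a 0/1 knapsack; check combinations near the capacity.
- bicycle+desk: volume 8+5=13, value 18+41=59
- desk+bookshelf: volume 5+6=11, value 41+17=58
- desk: volume 5, value 41
- bicycle+bookshelf: volume 8+6=14, value 18+17=35
- wardrobe: volume 14, value 28
Best: $59.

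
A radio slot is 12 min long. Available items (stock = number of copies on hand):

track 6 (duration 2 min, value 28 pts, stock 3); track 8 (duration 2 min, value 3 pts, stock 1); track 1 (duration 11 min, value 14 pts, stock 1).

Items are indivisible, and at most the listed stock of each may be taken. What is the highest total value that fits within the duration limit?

Top feasible selections:
- 3×track 6 + 1×track 8: duration 8, value 87
- 3×track 6: duration 6, value 84
Best: 87 pts.

87 pts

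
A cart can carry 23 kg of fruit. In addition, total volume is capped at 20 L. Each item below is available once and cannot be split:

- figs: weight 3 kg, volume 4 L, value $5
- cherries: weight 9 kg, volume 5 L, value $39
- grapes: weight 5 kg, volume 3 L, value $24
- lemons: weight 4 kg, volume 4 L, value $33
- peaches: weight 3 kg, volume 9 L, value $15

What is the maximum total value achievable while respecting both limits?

Feasible sets respecting both limits:
- figs+cherries+grapes+lemons: weight 21, volume 16, value 101
- cherries+grapes+lemons: weight 18, volume 12, value 96
- cherries+lemons+peaches: weight 16, volume 18, value 87
- cherries+grapes+peaches: weight 17, volume 17, value 78
Best: $101.

$101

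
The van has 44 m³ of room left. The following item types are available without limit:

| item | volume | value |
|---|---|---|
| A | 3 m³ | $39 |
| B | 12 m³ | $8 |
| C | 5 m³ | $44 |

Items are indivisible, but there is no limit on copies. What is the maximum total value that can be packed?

Best value-per-unit is A at 39/3; filling with it alone gives 14×39 = 546.
Optimal mix: 13×A + 1×C → volume 44, value 551.

$551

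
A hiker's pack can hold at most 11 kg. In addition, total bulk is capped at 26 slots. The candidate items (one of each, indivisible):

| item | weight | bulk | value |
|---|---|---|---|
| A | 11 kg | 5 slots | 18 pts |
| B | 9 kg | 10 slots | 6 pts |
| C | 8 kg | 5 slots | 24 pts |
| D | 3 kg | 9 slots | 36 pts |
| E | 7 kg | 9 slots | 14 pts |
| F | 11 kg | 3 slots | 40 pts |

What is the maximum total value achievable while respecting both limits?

60 pts

Feasible sets respecting both limits:
- C+D: weight 11, bulk 14, value 60
- D+E: weight 10, bulk 18, value 50
- F: weight 11, bulk 3, value 40
- D: weight 3, bulk 9, value 36
Best: 60 pts.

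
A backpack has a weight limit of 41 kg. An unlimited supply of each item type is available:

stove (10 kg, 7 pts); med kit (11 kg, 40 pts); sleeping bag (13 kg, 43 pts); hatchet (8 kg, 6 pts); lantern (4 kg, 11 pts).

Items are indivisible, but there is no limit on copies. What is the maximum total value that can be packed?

Best value-per-unit is med kit at 40/11; filling with it alone gives 3×40 = 120.
Optimal mix: 3×med kit + 2×lantern → weight 41, value 142.

142 pts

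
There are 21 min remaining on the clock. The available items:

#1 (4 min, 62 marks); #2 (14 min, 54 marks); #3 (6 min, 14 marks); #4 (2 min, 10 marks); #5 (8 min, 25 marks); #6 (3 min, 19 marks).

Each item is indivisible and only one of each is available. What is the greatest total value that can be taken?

135 marks

This is a 0/1 knapsack; check combinations near the capacity.
- #1+#2+#6: time 4+14+3=21, value 62+54+19=135
- #1+#2+#4: time 4+14+2=20, value 62+54+10=126
- #1+#3+#5+#6: time 4+6+8+3=21, value 62+14+25+19=120
Best: 135 marks.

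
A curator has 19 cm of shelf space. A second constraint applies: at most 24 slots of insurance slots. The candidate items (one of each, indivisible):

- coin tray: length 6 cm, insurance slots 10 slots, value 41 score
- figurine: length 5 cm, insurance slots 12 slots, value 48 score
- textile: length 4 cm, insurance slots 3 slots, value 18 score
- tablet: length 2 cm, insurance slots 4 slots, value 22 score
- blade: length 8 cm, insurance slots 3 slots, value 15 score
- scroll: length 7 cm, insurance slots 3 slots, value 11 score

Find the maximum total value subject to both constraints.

Feasible sets respecting both limits:
- figurine+textile+tablet+blade: length 19, insurance slots 22, value 103
- figurine+textile+tablet+scroll: length 18, insurance slots 22, value 99
- coin tray+textile+tablet+scroll: length 19, insurance slots 20, value 92
- coin tray+figurine: length 11, insurance slots 22, value 89
Best: 103 score.

103 score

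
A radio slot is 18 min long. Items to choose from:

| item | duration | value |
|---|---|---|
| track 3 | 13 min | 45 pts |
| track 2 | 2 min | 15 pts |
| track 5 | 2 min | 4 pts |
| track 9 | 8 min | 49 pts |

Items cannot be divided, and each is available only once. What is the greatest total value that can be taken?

Check high-value combinations within 18 min:
- track 2+track 5+track 9: duration 2+2+8=12, value 15+4+49=68
- track 2+track 9: duration 2+8=10, value 15+49=64
- track 3+track 2+track 5: duration 13+2+2=17, value 45+15+4=64
- track 3+track 2: duration 13+2=15, value 45+15=60
- track 5+track 9: duration 2+8=10, value 4+49=53
Best: 68 pts.

68 pts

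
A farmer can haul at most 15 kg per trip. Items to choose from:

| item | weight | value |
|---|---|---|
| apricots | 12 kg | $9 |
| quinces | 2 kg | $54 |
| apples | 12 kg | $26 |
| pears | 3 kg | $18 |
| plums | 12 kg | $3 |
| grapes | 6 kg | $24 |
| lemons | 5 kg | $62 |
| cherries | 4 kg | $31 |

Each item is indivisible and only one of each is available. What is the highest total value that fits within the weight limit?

Check high-value combinations within 15 kg:
- quinces+pears+lemons+cherries: weight 2+3+5+4=14, value 54+18+62+31=165
- quinces+lemons+cherries: weight 2+5+4=11, value 54+62+31=147
- quinces+grapes+lemons: weight 2+6+5=13, value 54+24+62=140
- quinces+pears+lemons: weight 2+3+5=10, value 54+18+62=134
- quinces+pears+grapes+cherries: weight 2+3+6+4=15, value 54+18+24+31=127
Best: $165.

$165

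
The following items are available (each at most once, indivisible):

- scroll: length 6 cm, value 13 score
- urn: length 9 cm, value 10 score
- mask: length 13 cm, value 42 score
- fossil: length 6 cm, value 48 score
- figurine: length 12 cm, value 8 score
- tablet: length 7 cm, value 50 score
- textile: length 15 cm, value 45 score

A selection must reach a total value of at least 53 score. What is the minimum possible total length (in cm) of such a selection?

12

Subsets with value ≥ 53, sorted by total length:
- scroll+fossil: length 12, value 61
- fossil+tablet: length 13, value 98
- scroll+tablet: length 13, value 63
Minimum length: 12 cm.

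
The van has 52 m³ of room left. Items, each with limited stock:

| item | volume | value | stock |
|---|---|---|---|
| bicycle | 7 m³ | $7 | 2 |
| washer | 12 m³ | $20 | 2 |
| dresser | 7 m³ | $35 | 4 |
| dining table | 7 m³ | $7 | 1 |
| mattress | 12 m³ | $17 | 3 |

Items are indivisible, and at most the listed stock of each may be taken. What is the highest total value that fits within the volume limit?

$180

Top feasible selections:
- 2×washer + 4×dresser: volume 52, value 180
- 1×washer + 4×dresser + 1×mattress: volume 52, value 177
- 4×dresser + 2×mattress: volume 52, value 174
Best: $180.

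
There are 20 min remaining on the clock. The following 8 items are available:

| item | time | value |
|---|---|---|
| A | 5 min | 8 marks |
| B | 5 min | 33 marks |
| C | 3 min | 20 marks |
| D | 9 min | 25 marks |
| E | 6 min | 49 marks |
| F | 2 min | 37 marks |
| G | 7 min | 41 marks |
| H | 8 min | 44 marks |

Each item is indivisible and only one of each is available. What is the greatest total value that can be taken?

Check high-value combinations within 20 min:
- B+E+F+G: time 5+6+2+7=20, value 33+49+37+41=160
- C+E+F+H: time 3+6+2+8=19, value 20+49+37+44=150
- C+E+F+G: time 3+6+2+7=18, value 20+49+37+41=147
- C+F+G+H: time 3+2+7+8=20, value 20+37+41+44=142
- B+C+E+F: time 5+3+6+2=16, value 33+20+49+37=139
Best: 160 marks.

160 marks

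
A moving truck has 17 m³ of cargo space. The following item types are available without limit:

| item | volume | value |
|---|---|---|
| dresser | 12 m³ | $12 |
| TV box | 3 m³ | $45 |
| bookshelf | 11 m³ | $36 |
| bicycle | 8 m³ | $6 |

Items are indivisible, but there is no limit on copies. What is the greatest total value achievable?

$225

Best value-per-unit is TV box at 45/3, and filling with it alone uses volume 5×3=15. No mix of the others beats 5×45 = 225.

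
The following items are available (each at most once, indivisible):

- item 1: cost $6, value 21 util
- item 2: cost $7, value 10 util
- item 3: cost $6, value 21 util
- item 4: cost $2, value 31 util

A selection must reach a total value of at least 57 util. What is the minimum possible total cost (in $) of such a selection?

Subsets with value ≥ 57, sorted by total cost:
- item 1+item 3+item 4: cost 14, value 73
- item 1+item 2+item 4: cost 15, value 62
Minimum cost: 14 $.

14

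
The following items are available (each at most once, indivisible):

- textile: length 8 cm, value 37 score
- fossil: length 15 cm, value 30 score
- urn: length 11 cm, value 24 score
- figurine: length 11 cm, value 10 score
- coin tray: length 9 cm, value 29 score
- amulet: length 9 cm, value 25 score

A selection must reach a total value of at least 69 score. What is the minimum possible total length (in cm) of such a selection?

26

Subsets with value ≥ 69, sorted by total length:
- textile+coin tray+amulet: length 26, value 91
- textile+urn+coin tray: length 28, value 90
- textile+urn+amulet: length 28, value 86
- textile+figurine+coin tray: length 28, value 76
Minimum length: 26 cm.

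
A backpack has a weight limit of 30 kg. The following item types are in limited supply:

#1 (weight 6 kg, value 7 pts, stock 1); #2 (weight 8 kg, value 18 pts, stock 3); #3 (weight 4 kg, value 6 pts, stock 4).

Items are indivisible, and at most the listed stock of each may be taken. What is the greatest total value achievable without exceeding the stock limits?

61 pts

Best selections within weight 30 and stock limits:
- 1×#1 + 3×#2: weight 30, value 61
- 3×#2 + 1×#3: weight 28, value 60
- 1×#1 + 2×#2 + 2×#3: weight 30, value 55
Best: 61 pts.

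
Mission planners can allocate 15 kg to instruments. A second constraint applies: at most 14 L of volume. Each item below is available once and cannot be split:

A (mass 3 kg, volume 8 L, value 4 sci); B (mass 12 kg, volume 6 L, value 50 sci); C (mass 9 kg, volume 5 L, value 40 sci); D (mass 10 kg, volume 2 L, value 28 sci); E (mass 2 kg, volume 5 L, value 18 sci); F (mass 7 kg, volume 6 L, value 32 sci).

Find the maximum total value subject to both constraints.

Feasible sets respecting both limits:
- B+E: mass 14, volume 11, value 68
- C+E: mass 11, volume 10, value 58
- A+B: mass 15, volume 14, value 54
- B: mass 12, volume 6, value 50
Best: 68 sci.

68 sci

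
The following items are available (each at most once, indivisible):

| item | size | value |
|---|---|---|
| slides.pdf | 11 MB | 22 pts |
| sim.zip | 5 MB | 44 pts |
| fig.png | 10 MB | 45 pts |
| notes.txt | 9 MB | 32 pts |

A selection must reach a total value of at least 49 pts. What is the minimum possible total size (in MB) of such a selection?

14

Subsets with value ≥ 49, sorted by total size:
- sim.zip+notes.txt: size 14, value 76
- sim.zip+fig.png: size 15, value 89
- slides.pdf+sim.zip: size 16, value 66
Minimum size: 14 MB.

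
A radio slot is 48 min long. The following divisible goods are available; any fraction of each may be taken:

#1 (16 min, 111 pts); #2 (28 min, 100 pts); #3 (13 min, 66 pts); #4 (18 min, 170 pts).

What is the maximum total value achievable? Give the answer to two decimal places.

350.57

Take in order of value per unit:
- #4 (170/18 per unit): all 18 → value 170, running total 170.00
- #1 (111/16 per unit): all 16 → value 111, running total 281.00
- #3 (66/13 per unit): all 13 → value 66, running total 347.00
- #2 (100/28 per unit): 1 of 28 → value 1×100/28 = 3.5714, running total 350.57
Total 350.57.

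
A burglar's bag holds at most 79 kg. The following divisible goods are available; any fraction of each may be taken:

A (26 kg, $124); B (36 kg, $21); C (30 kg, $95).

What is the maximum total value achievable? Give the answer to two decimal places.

232.42

Take in order of value per unit:
- A (124/26 per unit): all 26 → value 124, running total 124.00
- C (95/30 per unit): all 30 → value 95, running total 219.00
- B (21/36 per unit): 23 of 36 → value 23×21/36 = 13.4167, running total 232.42
Total 232.42.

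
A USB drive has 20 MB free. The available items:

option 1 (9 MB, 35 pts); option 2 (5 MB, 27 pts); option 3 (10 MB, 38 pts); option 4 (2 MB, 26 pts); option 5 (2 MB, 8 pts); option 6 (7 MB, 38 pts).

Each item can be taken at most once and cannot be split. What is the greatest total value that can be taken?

Check high-value combinations within 20 MB:
- option 1+option 4+option 5+option 6: size 9+2+2+7=20, value 35+26+8+38=107
- option 3+option 4+option 6: size 10+2+7=19, value 38+26+38=102
- option 2+option 4+option 5+option 6: size 5+2+2+7=16, value 27+26+8+38=99
- option 1+option 4+option 6: size 9+2+7=18, value 35+26+38=99
- option 2+option 3+option 4+option 5: size 5+10+2+2=19, value 27+38+26+8=99
Best: 107 pts.

107 pts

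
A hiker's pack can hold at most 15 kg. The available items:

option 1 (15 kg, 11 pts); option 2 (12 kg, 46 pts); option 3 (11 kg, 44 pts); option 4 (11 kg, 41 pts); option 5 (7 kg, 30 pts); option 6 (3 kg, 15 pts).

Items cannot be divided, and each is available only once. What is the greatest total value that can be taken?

61 pts

Check high-value combinations within 15 kg:
- option 2+option 6: weight 12+3=15, value 46+15=61
- option 3+option 6: weight 11+3=14, value 44+15=59
- option 4+option 6: weight 11+3=14, value 41+15=56
Best: 61 pts.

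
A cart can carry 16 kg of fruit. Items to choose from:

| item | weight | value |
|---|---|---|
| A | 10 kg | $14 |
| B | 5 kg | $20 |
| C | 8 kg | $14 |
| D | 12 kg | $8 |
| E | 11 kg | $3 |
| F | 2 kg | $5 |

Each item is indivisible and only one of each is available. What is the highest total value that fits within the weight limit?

$39

Check high-value combinations within 16 kg:
- B+C+F: weight 5+8+2=15, value 20+14+5=39
- B+C: weight 5+8=13, value 20+14=34
- A+B: weight 10+5=15, value 14+20=34
Best: $39.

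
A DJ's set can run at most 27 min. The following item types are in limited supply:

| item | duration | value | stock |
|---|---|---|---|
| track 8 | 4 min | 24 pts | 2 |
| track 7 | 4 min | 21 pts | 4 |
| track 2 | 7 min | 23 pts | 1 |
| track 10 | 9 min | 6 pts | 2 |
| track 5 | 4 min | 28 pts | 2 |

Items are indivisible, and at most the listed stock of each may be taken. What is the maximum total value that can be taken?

148 pts

Best selections within duration 27 and stock limits:
- 2×track 8 + 1×track 7 + 1×track 2 + 2×track 5: duration 27, value 148
- 2×track 8 + 2×track 7 + 2×track 5: duration 24, value 146
- 1×track 8 + 2×track 7 + 1×track 2 + 2×track 5: duration 27, value 145
Best: 148 pts.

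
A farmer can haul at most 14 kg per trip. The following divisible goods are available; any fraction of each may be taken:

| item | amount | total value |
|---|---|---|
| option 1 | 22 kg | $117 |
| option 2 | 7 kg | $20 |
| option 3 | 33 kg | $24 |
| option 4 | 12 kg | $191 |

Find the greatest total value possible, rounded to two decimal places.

Take in order of value per unit:
- option 4 (191/12 per unit): all 12 → value 191, running total 191.00
- option 1 (117/22 per unit): 2 of 22 → value 2×117/22 = 10.6364, running total 201.64
Total 201.64.

201.64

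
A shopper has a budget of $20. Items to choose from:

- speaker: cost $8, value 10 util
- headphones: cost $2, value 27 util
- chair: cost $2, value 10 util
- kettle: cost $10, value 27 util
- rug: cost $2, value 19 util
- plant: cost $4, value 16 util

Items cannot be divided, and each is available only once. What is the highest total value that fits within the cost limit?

Check high-value combinations within $20:
- headphones+chair+kettle+rug+plant: cost 2+2+10+2+4=20, value 27+10+27+19+16=99
- headphones+kettle+rug+plant: cost 2+10+2+4=18, value 27+27+19+16=89
- headphones+chair+kettle+rug: cost 2+2+10+2=16, value 27+10+27+19=83
- speaker+headphones+chair+rug+plant: cost 8+2+2+2+4=18, value 10+27+10+19+16=82
- headphones+chair+kettle+plant: cost 2+2+10+4=18, value 27+10+27+16=80
Best: 99 util.

99 util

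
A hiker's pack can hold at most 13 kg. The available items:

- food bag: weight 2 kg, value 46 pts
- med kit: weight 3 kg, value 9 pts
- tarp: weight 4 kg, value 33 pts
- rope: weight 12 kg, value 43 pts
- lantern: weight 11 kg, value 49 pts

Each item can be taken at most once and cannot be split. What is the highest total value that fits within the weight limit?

95 pts

Check high-value combinations within 13 kg:
- food bag+lantern: weight 2+11=13, value 46+49=95
- food bag+med kit+tarp: weight 2+3+4=9, value 46+9+33=88
- food bag+tarp: weight 2+4=6, value 46+33=79
- food bag+med kit: weight 2+3=5, value 46+9=55
Best: 95 pts.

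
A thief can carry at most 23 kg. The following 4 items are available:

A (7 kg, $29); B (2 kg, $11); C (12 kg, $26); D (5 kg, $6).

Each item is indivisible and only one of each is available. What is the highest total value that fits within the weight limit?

$66

Check high-value combinations within 23 kg:
- A+B+C: weight 7+2+12=21, value 29+11+26=66
- A+C: weight 7+12=19, value 29+26=55
- A+B+D: weight 7+2+5=14, value 29+11+6=46
- B+C+D: weight 2+12+5=19, value 11+26+6=43
Best: $66.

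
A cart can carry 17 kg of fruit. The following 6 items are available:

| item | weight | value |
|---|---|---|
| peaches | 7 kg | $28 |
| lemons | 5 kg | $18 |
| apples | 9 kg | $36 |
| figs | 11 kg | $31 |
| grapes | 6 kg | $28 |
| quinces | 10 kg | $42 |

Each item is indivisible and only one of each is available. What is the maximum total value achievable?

$70

Check high-value combinations within 17 kg:
- grapes+quinces: weight 6+10=16, value 28+42=70
- peaches+quinces: weight 7+10=17, value 28+42=70
- apples+grapes: weight 9+6=15, value 36+28=64
- peaches+apples: weight 7+9=16, value 28+36=64
Best: $70.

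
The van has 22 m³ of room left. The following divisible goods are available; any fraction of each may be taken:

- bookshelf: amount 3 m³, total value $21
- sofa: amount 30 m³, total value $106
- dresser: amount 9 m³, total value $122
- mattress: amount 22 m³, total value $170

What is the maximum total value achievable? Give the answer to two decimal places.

Take in order of value per unit:
- dresser (122/9 per unit): all 9 → value 122, running total 122.00
- mattress (170/22 per unit): 13 of 22 → value 13×170/22 = 100.4545, running total 222.45
Total 222.45.

222.45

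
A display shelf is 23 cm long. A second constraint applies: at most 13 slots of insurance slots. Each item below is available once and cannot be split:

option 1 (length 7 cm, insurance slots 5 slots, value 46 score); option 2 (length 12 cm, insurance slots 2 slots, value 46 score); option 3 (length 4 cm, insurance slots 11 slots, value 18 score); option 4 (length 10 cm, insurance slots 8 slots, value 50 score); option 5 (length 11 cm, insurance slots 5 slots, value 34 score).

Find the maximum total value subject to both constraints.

Feasible sets respecting both limits:
- option 1+option 4: length 17, insurance slots 13, value 96
- option 2+option 4: length 22, insurance slots 10, value 96
- option 1+option 2: length 19, insurance slots 7, value 92
- option 4+option 5: length 21, insurance slots 13, value 84
Best: 96 score.

96 score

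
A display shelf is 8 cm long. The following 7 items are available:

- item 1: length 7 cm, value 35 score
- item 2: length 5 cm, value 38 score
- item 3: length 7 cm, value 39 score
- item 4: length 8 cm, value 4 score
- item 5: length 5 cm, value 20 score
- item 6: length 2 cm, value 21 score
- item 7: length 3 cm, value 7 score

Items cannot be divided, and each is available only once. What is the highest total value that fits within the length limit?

59 score

Check high-value combinations within 8 cm:
- item 2+item 6: length 5+2=7, value 38+21=59
- item 2+item 7: length 5+3=8, value 38+7=45
- item 5+item 6: length 5+2=7, value 20+21=41
Best: 59 score.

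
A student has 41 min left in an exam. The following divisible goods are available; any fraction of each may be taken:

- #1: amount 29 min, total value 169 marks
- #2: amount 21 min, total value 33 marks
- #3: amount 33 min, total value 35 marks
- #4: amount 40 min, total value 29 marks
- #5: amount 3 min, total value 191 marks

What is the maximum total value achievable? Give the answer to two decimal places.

Take in order of value per unit:
- #5 (191/3 per unit): all 3 → value 191, running total 191.00
- #1 (169/29 per unit): all 29 → value 169, running total 360.00
- #2 (33/21 per unit): 9 of 21 → value 9×33/21 = 14.1429, running total 374.14
Total 374.14.

374.14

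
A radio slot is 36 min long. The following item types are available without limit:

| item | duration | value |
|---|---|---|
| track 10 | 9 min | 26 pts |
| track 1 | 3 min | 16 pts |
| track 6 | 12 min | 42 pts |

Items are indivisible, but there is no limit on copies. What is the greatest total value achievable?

192 pts

Best value-per-unit is track 1 at 16/3, and filling with it alone uses duration 12×3=36. No mix of the others beats 12×16 = 192.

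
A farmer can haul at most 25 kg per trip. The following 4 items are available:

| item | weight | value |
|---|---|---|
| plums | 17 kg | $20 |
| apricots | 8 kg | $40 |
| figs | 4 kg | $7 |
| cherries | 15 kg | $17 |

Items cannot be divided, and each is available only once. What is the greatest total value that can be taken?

Check high-value combinations within 25 kg:
- plums+apricots: weight 17+8=25, value 20+40=60
- apricots+cherries: weight 8+15=23, value 40+17=57
- apricots+figs: weight 8+4=12, value 40+7=47
- apricots: weight 8, value 40
Best: $60.

$60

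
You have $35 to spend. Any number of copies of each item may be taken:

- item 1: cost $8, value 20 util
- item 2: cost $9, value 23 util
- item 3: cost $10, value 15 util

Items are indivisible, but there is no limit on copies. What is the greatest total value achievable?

Best value-per-unit is item 2 at 23/9; filling with it alone gives 3×23 = 69.
Optimal mix: 1×item 1 + 3×item 2 → cost 35, value 89.

89 util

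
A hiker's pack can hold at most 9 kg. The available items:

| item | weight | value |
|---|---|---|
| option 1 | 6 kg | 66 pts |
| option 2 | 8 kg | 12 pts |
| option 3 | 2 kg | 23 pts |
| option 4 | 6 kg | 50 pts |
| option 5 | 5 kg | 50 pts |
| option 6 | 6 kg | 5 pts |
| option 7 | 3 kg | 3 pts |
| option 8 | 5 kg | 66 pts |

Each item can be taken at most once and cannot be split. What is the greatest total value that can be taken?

89 pts

Check high-value combinations within 9 kg:
- option 3+option 8: weight 2+5=7, value 23+66=89
- option 1+option 3: weight 6+2=8, value 66+23=89
- option 3+option 5: weight 2+5=7, value 23+50=73
Best: 89 pts.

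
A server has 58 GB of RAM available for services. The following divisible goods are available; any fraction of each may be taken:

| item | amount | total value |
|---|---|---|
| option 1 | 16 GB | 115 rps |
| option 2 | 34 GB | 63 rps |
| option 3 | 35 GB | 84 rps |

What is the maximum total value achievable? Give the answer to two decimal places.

Take in order of value per unit:
- option 1 (115/16 per unit): all 16 → value 115, running total 115.00
- option 3 (84/35 per unit): all 35 → value 84, running total 199.00
- option 2 (63/34 per unit): 7 of 34 → value 7×63/34 = 12.9706, running total 211.97
Total 211.97.

211.97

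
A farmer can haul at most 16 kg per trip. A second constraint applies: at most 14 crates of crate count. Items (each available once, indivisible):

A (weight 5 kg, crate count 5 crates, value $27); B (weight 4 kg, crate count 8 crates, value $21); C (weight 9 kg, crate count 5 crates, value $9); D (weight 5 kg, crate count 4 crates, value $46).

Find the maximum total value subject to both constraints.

Feasible sets respecting both limits:
- A+D: weight 10, crate count 9, value 73
- B+D: weight 9, crate count 12, value 67
- C+D: weight 14, crate count 9, value 55
- A+B: weight 9, crate count 13, value 48
Best: $73.

$73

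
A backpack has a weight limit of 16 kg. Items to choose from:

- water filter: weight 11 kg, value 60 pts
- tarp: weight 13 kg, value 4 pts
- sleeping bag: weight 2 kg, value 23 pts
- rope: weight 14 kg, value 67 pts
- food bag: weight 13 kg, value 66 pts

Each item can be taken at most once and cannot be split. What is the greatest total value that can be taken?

This is a 0/1 knapsack; check combinations near the capacity.
- sleeping bag+rope: weight 2+14=16, value 23+67=90
- sleeping bag+food bag: weight 2+13=15, value 23+66=89
- water filter+sleeping bag: weight 11+2=13, value 60+23=83
- rope: weight 14, value 67
Best: 90 pts.

90 pts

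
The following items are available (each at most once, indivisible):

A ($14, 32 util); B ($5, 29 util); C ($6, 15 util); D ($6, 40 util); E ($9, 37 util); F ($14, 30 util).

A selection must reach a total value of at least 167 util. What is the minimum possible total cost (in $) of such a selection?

Subsets with value ≥ 167, sorted by total cost:
- A+B+D+E+F: cost 48, value 168
- A+B+C+D+E+F: cost 54, value 183
Minimum cost: 48 $.

48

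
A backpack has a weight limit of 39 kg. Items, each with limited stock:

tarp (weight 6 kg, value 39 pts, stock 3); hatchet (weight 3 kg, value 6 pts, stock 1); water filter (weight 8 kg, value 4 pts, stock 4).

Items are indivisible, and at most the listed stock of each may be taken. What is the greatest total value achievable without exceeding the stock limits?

Best selections within weight 39 and stock limits:
- 3×tarp + 1×hatchet + 2×water filter: weight 37, value 131
- 3×tarp + 1×hatchet + 1×water filter: weight 29, value 127
Best: 131 pts.

131 pts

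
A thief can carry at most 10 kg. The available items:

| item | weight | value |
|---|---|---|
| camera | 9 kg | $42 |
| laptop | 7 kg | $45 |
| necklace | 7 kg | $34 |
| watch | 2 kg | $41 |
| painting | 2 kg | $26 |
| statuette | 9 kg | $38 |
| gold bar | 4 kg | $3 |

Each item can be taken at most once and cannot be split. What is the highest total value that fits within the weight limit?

Check high-value combinations within 10 kg:
- laptop+watch: weight 7+2=9, value 45+41=86
- necklace+watch: weight 7+2=9, value 34+41=75
- laptop+painting: weight 7+2=9, value 45+26=71
- watch+painting+gold bar: weight 2+2+4=8, value 41+26+3=70
- watch+painting: weight 2+2=4, value 41+26=67
Best: $86.

$86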